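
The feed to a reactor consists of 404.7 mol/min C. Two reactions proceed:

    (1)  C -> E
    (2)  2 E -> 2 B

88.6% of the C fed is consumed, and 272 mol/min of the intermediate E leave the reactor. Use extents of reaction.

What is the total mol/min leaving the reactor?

405 mol/min

Conversion of C: C consumed = 1ξ₁ = 0.886 × 404.7 → ξ₁ = 358.6 mol/min.
E balance: n_E = 0 + 1ξ₁ − 2ξ₂ = 272 → ξ₂ = (1·358.6 − 272)/2 = 43.28 mol/min.
Outlet amounts (n = n₀ + Σ ν·ξ):
  C: 404.7 − 1(358.6) = 46.14
  E: 0 + 1(358.6) − 2(43.28) = 272
  B: 0 + 2(43.28) = 86.56
Total out = 46.14 + 272 + 86.56 = 404.7 mol/min.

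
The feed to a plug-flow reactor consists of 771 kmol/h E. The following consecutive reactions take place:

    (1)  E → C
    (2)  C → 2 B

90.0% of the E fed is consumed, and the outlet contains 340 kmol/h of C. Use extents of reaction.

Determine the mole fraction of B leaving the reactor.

Conversion of E: E consumed = 1ξ₁ = 0.9 × 771 → ξ₁ = 693.9 kmol/h.
C balance: n_C = 0 + 1ξ₁ − 1ξ₂ = 340 → ξ₂ = (1·693.9 − 340)/1 = 353.9 kmol/h.
Outlet amounts (n = n₀ + Σ ν·ξ):
  E: 771 − 1(693.9) = 77.1
  C: 0 + 1(693.9) − 1(353.9) = 340
  B: 0 + 2(353.9) = 707.8
Total out = 1125 kmol/h; y_B = 707.8 / 1125 = 0.6292.

0.629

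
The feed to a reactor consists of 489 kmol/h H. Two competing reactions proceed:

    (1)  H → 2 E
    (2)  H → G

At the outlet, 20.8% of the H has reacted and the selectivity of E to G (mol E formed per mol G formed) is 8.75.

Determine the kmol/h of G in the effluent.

Conversion of H: H consumed = 0.208 × 489 = 101.7 kmol/h = 1ξ₁ + 1ξ₂.
Selectivity: 2ξ₁ / (1ξ₂) = 8.75 → ξ₁ = 4.375 ξ₂.
Substitute: (1·4.375 + 1) ξ₂ = 101.7 → ξ₂ = 18.92 kmol/h, ξ₁ = 82.79 kmol/h.
Outlet amounts (n = n₀ + Σ ν·ξ):
  H: 489 − 1(82.79) − 1(18.92) = 387.3
  E: 0 + 2(82.79) = 165.6
  G: 0 + 1(18.92) = 18.92

18.9 kmol/h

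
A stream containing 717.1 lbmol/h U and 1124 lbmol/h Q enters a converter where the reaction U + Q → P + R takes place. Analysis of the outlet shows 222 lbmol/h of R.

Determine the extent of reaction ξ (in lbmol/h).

ξ = 222 lbmol/h

For R: n = n₀ + 1ξ → 222 = 0 + 1ξ, giving ξ = 222 lbmol/h.
Outlet amounts (n = n₀ + ν ξ):
  U: 717.1 − 1(222) = 495.1
  Q: 1124 − 1(222) = 902
  P: 0 + 1(222) = 222
  R: 0 + 1(222) = 222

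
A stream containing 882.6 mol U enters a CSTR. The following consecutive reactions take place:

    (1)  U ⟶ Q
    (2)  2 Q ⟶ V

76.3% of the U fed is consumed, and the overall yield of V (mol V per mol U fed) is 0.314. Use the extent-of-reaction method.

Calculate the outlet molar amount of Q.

119 mol

Conversion of U: U consumed = 1ξ₁ = 0.763 × 882.6 → ξ₁ = 673.4 mol.
Yield of V: 1ξ₂ / 882.6 = 0.314 → ξ₂ = 277.1 mol.
Outlet amounts (n = n₀ + Σ ν·ξ):
  U: 882.6 − 1(673.4) = 209.2
  Q: 0 + 1(673.4) − 2(277.1) = 119.2
  V: 0 + 1(277.1) = 277.1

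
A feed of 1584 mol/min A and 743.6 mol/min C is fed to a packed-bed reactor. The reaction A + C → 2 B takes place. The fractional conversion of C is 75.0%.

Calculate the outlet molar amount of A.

1030 mol/min

C reacted = 0.75 × 743.6 = 557.7 mol/min; ν_C = −1, so ξ = 557.7/1 = 557.7 mol/min.
Outlet amounts (n = n₀ + ν ξ):
  A: 1584 − 1(557.7) = 1026
  C: 743.6 − 1(557.7) = 185.9
  B: 0 + 2(557.7) = 1115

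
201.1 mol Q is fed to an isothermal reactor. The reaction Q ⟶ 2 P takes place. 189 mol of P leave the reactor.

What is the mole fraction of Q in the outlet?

For P: n = n₀ + 2ξ → 189 = 0 + 2ξ, giving ξ = 94.5 mol.
Outlet amounts (n = n₀ + ν ξ):
  Q: 201.1 − 1(94.5) = 106.6
  P: 0 + 2(94.5) = 189
Total out = 295.6 mol; y_Q = 106.6 / 295.6 = 0.3606.

0.361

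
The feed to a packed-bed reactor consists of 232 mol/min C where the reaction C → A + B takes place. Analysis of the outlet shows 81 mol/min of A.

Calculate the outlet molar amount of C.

For A: n = n₀ + 1ξ → 81 = 0 + 1ξ, giving ξ = 81 mol/min.
Outlet amounts (n = n₀ + ν ξ):
  C: 232 − 1(81) = 151
  A: 0 + 1(81) = 81
  B: 0 + 1(81) = 81

151 mol/min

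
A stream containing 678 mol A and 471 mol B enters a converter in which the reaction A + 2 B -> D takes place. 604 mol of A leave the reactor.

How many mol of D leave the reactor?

74 mol

For A: n = n₀ − 1ξ → 604 = 678 − 1ξ, giving ξ = 74 mol.
Outlet amounts (n = n₀ + ν ξ):
  A: 678 − 1(74) = 604
  B: 471 − 2(74) = 323
  D: 0 + 1(74) = 74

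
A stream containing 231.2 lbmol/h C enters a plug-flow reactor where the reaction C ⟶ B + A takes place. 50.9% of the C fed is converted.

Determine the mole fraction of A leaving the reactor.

0.337

C reacted = 0.509 × 231.2 = 117.7 lbmol/h; ν_C = −1, so ξ = 117.7/1 = 117.7 lbmol/h.
Outlet amounts (n = n₀ + ν ξ):
  C: 231.2 − 1(117.7) = 113.5
  B: 0 + 1(117.7) = 117.7
  A: 0 + 1(117.7) = 117.7
Total out = 348.9 lbmol/h; y_A = 117.7 / 348.9 = 0.3373.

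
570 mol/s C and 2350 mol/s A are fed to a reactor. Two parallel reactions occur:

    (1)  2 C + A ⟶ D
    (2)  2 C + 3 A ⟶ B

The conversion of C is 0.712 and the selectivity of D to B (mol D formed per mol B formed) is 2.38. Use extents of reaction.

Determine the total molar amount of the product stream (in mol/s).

Conversion of C: C consumed = 0.712 × 570 = 405.8 mol/s = 2ξ₁ + 2ξ₂.
Selectivity: 1ξ₁ / (1ξ₂) = 2.38 → ξ₁ = 2.38 ξ₂.
Substitute: (2·2.38 + 2) ξ₂ = 405.8 → ξ₂ = 60.04 mol/s, ξ₁ = 142.9 mol/s.
Outlet amounts (n = n₀ + Σ ν·ξ):
  C: 570 − 2(142.9) − 2(60.04) = 164.2
  A: 2350 − 1(142.9) − 3(60.04) = 2027
  D: 0 + 1(142.9) = 142.9
  B: 0 + 1(60.04) = 60.04
Total out = 164.2 + 2027 + 142.9 + 60.04 = 2394 mol/s.

2390 mol/s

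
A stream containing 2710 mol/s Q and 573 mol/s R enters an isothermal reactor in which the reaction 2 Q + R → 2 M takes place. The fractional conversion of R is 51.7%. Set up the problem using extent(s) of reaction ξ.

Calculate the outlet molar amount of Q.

2120 mol/s

R reacted = 0.517 × 573 = 296.2 mol/s; ν_R = −1, so ξ = 296.2/1 = 296.2 mol/s.
Outlet amounts (n = n₀ + ν ξ):
  Q: 2710 − 2(296.2) = 2118
  R: 573 − 1(296.2) = 276.8
  M: 0 + 2(296.2) = 592.5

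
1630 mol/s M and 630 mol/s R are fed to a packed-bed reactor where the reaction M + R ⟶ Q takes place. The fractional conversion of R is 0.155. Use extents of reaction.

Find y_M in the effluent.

R reacted = 0.155 × 630 = 97.65 mol/s; ν_R = −1, so ξ = 97.65/1 = 97.65 mol/s.
Outlet amounts (n = n₀ + ν ξ):
  M: 1630 − 1(97.65) = 1532
  R: 630 − 1(97.65) = 532.4
  Q: 0 + 1(97.65) = 97.65
Total out = 2162 mol/s; y_M = 1532 / 2162 = 0.7087.

0.709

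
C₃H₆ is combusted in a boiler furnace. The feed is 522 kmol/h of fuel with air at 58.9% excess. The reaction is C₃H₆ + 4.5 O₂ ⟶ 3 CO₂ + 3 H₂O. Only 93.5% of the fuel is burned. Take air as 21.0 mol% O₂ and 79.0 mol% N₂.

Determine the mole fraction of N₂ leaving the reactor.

0.757

Stoichiometric O₂ = 4.5 × 522 = 2349 kmol/h; O₂ fed = 2349 × 1.589 = 3733 kmol/h.
N₂ fed = 3733 × 79/21 = 14040 kmol/h.
Fuel reacted = 0.935 × 522 → ξ = 488.1 kmol/h.
Outlet (n = n₀ + ν ξ):
  C₃H₆: 522 − 1(488.1) = 33.93
  O₂: 3733 − 4.5(488.1) = 1536
  N₂: 14040 (inert)
  CO₂: 0 + 3(488.1) = 1464
  H₂O: 0 + 3(488.1) = 1464
Total out = 18540 kmol/h; y_N₂ = 14040 / 18540 = 0.7574.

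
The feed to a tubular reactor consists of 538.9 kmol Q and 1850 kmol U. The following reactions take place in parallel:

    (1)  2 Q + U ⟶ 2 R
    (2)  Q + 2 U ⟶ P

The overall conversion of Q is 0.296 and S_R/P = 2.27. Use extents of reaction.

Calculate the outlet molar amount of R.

111 kmol

Conversion of Q: Q consumed = 0.296 × 538.9 = 159.5 kmol = 2ξ₁ + 1ξ₂.
Selectivity: 2ξ₁ / (1ξ₂) = 2.27 → ξ₁ = 1.135 ξ₂.
Substitute: (2·1.135 + 1) ξ₂ = 159.5 → ξ₂ = 48.78 kmol, ξ₁ = 55.37 kmol.
Outlet amounts (n = n₀ + Σ ν·ξ):
  Q: 538.9 − 2(55.37) − 1(48.78) = 379.4
  U: 1850 − 1(55.37) − 2(48.78) = 1697
  R: 0 + 2(55.37) = 110.7
  P: 0 + 1(48.78) = 48.78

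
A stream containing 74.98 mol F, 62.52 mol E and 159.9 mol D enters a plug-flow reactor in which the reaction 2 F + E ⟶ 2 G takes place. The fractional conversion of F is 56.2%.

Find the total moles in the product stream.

276 mol

F reacted = 0.562 × 74.98 = 42.14 mol; ν_F = −2, so ξ = 42.14/2 = 21.07 mol.
Outlet amounts (n = n₀ + ν ξ):
  F: 74.98 − 2(21.07) = 32.84
  E: 62.52 − 1(21.07) = 41.45
  G: 0 + 2(21.07) = 42.14
  D: 159.9 (inert)
Total out = 32.84 + 41.45 + 42.14 + 159.9 = 276.3 mol.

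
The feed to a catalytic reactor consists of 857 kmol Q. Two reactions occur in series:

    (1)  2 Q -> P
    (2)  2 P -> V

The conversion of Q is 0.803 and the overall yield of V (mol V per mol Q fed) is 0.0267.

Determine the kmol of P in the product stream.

Conversion of Q: Q consumed = 2ξ₁ = 0.803 × 857 → ξ₁ = 344.1 kmol.
Yield of V: 1ξ₂ / 857 = 0.0267 → ξ₂ = 22.88 kmol.
Outlet amounts (n = n₀ + Σ ν·ξ):
  Q: 857 − 2(344.1) = 168.8
  P: 0 + 1(344.1) − 2(22.88) = 298.3
  V: 0 + 1(22.88) = 22.88

298 kmol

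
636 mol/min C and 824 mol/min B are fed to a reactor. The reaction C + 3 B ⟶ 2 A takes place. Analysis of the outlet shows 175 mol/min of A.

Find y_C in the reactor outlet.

For A: n = n₀ + 2ξ → 175 = 0 + 2ξ, giving ξ = 87.5 mol/min.
Outlet amounts (n = n₀ + ν ξ):
  C: 636 − 1(87.5) = 548.5
  B: 824 − 3(87.5) = 561.5
  A: 0 + 2(87.5) = 175
Total out = 1285 mol/min; y_C = 548.5 / 1285 = 0.4268.

0.427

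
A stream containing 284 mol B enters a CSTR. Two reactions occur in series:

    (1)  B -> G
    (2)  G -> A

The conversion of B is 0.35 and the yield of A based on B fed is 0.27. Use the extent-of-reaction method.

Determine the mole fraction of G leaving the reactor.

Conversion of B: B consumed = 1ξ₁ = 0.35 × 284 → ξ₁ = 99.4 mol.
Yield of A: 1ξ₂ / 284 = 0.27 → ξ₂ = 76.68 mol.
Outlet amounts (n = n₀ + Σ ν·ξ):
  B: 284 − 1(99.4) = 184.6
  G: 0 + 1(99.4) − 1(76.68) = 22.72
  A: 0 + 1(76.68) = 76.68
Total out = 284 mol; y_G = 22.72 / 284 = 0.08.

0.08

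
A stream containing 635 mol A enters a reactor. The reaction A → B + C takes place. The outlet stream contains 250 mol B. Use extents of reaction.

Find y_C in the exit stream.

0.282

For B: n = n₀ + 1ξ → 250 = 0 + 1ξ, giving ξ = 250 mol.
Outlet amounts (n = n₀ + ν ξ):
  A: 635 − 1(250) = 385
  B: 0 + 1(250) = 250
  C: 0 + 1(250) = 250
Total out = 885 mol; y_C = 250 / 885 = 0.2825.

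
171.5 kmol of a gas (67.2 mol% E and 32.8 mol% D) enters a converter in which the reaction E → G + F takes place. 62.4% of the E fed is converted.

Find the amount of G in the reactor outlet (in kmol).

E reacted = 0.624 × 115.2 = 71.91 kmol; ν_E = −1, so ξ = 71.91/1 = 71.91 kmol.
Outlet amounts (n = n₀ + ν ξ):
  E: 115.2 − 1(71.91) = 43.33
  G: 0 + 1(71.91) = 71.91
  F: 0 + 1(71.91) = 71.91
  D: 56.25 (inert)

71.9 kmol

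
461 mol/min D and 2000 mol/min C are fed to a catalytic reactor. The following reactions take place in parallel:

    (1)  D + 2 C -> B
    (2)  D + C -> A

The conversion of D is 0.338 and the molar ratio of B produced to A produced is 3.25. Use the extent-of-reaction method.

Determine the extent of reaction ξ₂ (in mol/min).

ξ₂ = 36.7 mol/min

Conversion of D: D consumed = 0.338 × 461 = 155.8 mol/min = 1ξ₁ + 1ξ₂.
Selectivity: 1ξ₁ / (1ξ₂) = 3.25 → ξ₁ = 3.25 ξ₂.
Substitute: (1·3.25 + 1) ξ₂ = 155.8 → ξ₂ = 36.66 mol/min, ξ₁ = 119.2 mol/min.
Outlet amounts (n = n₀ + Σ ν·ξ):
  D: 461 − 1(119.2) − 1(36.66) = 305.2
  C: 2000 − 2(119.2) − 1(36.66) = 1725
  B: 0 + 1(119.2) = 119.2
  A: 0 + 1(36.66) = 36.66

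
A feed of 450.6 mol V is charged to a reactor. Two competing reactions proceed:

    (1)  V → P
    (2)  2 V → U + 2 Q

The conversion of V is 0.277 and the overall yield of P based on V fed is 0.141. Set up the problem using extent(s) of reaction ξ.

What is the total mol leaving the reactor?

481 mol

Yield of P: 1ξ₁ / 450.6 = 0.141 → ξ₁ = 63.53 mol.
Conversion of V: 1ξ₁ + 2ξ₂ = 0.277 × 450.6 = 124.8 → ξ₂ = 30.64 mol.
Outlet amounts (n = n₀ + Σ ν·ξ):
  V: 450.6 − 1(63.53) − 2(30.64) = 325.8
  P: 0 + 1(63.53) = 63.53
  U: 0 + 1(30.64) = 30.64
  Q: 0 + 2(30.64) = 61.28
Total out = 325.8 + 63.53 + 30.64 + 61.28 = 481.2 mol.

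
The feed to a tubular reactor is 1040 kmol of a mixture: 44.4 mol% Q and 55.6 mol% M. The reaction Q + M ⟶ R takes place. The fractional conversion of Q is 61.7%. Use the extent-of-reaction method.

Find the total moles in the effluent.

755 kmol

Q reacted = 0.617 × 461.8 = 284.9 kmol; ν_Q = −1, so ξ = 284.9/1 = 284.9 kmol.
Outlet amounts (n = n₀ + ν ξ):
  Q: 461.8 − 1(284.9) = 176.9
  M: 578.2 − 1(284.9) = 293.3
  R: 0 + 1(284.9) = 284.9
Total out = 176.9 + 293.3 + 284.9 = 755.1 kmol.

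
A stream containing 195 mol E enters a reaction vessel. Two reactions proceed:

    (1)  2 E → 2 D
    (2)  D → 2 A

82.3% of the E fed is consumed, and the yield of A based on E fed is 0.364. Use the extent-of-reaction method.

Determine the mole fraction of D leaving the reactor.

0.542

Conversion of E: E consumed = 2ξ₁ = 0.823 × 195 → ξ₁ = 80.24 mol.
Yield of A: 2ξ₂ / 195 = 0.364 → ξ₂ = 35.49 mol.
Outlet amounts (n = n₀ + Σ ν·ξ):
  E: 195 − 2(80.24) = 34.52
  D: 0 + 2(80.24) − 1(35.49) = 125
  A: 0 + 2(35.49) = 70.98
Total out = 230.5 mol; y_D = 125 / 230.5 = 0.5423.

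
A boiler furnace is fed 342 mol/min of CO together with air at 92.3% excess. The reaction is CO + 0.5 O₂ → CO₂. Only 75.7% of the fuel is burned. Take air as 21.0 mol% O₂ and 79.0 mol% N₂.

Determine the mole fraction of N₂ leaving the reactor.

Stoichiometric O₂ = 0.5 × 342 = 171 mol/min; O₂ fed = 171 × 1.923 = 328.8 mol/min.
N₂ fed = 328.8 × 79/21 = 1237 mol/min.
Fuel reacted = 0.757 × 342 → ξ = 258.9 mol/min.
Outlet (n = n₀ + ν ξ):
  CO: 342 − 1(258.9) = 83.11
  O₂: 328.8 − 0.5(258.9) = 199.4
  N₂: 1237 (inert)
  CO₂: 0 + 1(258.9) = 258.9
Total out = 1778 mol/min; y_N₂ = 1237 / 1778 = 0.6956.

0.696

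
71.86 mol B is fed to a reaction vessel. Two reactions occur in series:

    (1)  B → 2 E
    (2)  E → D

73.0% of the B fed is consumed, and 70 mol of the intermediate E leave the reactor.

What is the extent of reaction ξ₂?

ξ₂ = 34.9 mol

Conversion of B: B consumed = 1ξ₁ = 0.73 × 71.86 → ξ₁ = 52.46 mol.
E balance: n_E = 0 + 2ξ₁ − 1ξ₂ = 70 → ξ₂ = (2·52.46 − 70)/1 = 34.92 mol.
Outlet amounts (n = n₀ + Σ ν·ξ):
  B: 71.86 − 1(52.46) = 19.4
  E: 0 + 2(52.46) − 1(34.92) = 70
  D: 0 + 1(34.92) = 34.92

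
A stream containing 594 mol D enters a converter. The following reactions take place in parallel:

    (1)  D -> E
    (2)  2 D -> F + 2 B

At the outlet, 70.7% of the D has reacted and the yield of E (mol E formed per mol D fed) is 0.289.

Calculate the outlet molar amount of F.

124 mol

Yield of E: 1ξ₁ / 594 = 0.289 → ξ₁ = 171.7 mol.
Conversion of D: 1ξ₁ + 2ξ₂ = 0.707 × 594 = 420 → ξ₂ = 124.1 mol.
Outlet amounts (n = n₀ + Σ ν·ξ):
  D: 594 − 1(171.7) − 2(124.1) = 174
  E: 0 + 1(171.7) = 171.7
  F: 0 + 1(124.1) = 124.1
  B: 0 + 2(124.1) = 248.3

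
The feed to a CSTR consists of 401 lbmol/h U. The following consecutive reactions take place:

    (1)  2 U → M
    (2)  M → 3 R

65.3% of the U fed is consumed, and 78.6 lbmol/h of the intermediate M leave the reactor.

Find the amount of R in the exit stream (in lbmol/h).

157 lbmol/h

Conversion of U: U consumed = 2ξ₁ = 0.653 × 401 → ξ₁ = 130.9 lbmol/h.
M balance: n_M = 0 + 1ξ₁ − 1ξ₂ = 78.6 → ξ₂ = (1·130.9 − 78.6)/1 = 52.33 lbmol/h.
Outlet amounts (n = n₀ + Σ ν·ξ):
  U: 401 − 2(130.9) = 139.1
  M: 0 + 1(130.9) − 1(52.33) = 78.6
  R: 0 + 3(52.33) = 157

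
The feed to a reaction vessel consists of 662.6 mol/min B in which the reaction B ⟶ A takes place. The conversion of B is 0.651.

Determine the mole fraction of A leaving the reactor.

B reacted = 0.651 × 662.6 = 431.4 mol/min; ν_B = −1, so ξ = 431.4/1 = 431.4 mol/min.
Outlet amounts (n = n₀ + ν ξ):
  B: 662.6 − 1(431.4) = 231.2
  A: 0 + 1(431.4) = 431.4
Total out = 662.6 mol/min; y_A = 431.4 / 662.6 = 0.651.

0.651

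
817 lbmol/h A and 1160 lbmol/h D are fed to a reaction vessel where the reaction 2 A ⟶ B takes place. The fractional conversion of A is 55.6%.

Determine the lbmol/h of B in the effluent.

A reacted = 0.556 × 817 = 454.3 lbmol/h; ν_A = −2, so ξ = 454.3/2 = 227.1 lbmol/h.
Outlet amounts (n = n₀ + ν ξ):
  A: 817 − 2(227.1) = 362.7
  B: 0 + 1(227.1) = 227.1
  D: 1160 (inert)

227 lbmol/h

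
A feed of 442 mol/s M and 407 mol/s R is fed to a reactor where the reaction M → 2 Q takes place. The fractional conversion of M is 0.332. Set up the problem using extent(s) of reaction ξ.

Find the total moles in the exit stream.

996 mol/s

M reacted = 0.332 × 442 = 146.7 mol/s; ν_M = −1, so ξ = 146.7/1 = 146.7 mol/s.
Outlet amounts (n = n₀ + ν ξ):
  M: 442 − 1(146.7) = 295.3
  Q: 0 + 2(146.7) = 293.5
  R: 407 (inert)
Total out = 295.3 + 293.5 + 407 = 995.7 mol/s.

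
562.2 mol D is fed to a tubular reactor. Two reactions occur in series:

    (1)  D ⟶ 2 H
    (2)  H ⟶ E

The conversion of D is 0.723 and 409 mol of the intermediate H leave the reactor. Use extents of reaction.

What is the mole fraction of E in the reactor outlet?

Conversion of D: D consumed = 1ξ₁ = 0.723 × 562.2 → ξ₁ = 406.5 mol.
H balance: n_H = 0 + 2ξ₁ − 1ξ₂ = 409 → ξ₂ = (2·406.5 − 409)/1 = 403.9 mol.
Outlet amounts (n = n₀ + Σ ν·ξ):
  D: 562.2 − 1(406.5) = 155.7
  H: 0 + 2(406.5) − 1(403.9) = 409
  E: 0 + 1(403.9) = 403.9
Total out = 968.7 mol; y_E = 403.9 / 968.7 = 0.417.

0.417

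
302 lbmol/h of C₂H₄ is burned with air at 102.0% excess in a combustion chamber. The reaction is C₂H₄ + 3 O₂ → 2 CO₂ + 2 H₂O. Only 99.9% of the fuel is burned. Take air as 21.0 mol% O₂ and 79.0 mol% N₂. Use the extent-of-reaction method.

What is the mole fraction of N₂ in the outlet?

Stoichiometric O₂ = 3 × 302 = 906 lbmol/h; O₂ fed = 906 × 2.020 = 1830 lbmol/h.
N₂ fed = 1830 × 79/21 = 6885 lbmol/h.
Fuel reacted = 0.999 × 302 → ξ = 301.7 lbmol/h.
Outlet (n = n₀ + ν ξ):
  C₂H₄: 302 − 1(301.7) = 0.302
  O₂: 1830 − 3(301.7) = 925
  N₂: 6885 (inert)
  CO₂: 0 + 2(301.7) = 603.4
  H₂O: 0 + 2(301.7) = 603.4
Total out = 9017 lbmol/h; y_N₂ = 6885 / 9017 = 0.7635.

0.764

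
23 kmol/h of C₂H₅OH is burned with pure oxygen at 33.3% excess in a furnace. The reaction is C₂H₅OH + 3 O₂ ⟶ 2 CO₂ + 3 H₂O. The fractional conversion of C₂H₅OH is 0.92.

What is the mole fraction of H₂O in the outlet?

Stoichiometric O₂ = 3 × 23 = 69 kmol/h; O₂ fed = 69 × 1.333 = 91.98 kmol/h.
Fuel reacted = 0.92 × 23 → ξ = 21.16 kmol/h.
Outlet (n = n₀ + ν ξ):
  C₂H₅OH: 23 − 1(21.16) = 1.84
  O₂: 91.98 − 3(21.16) = 28.5
  CO₂: 0 + 2(21.16) = 42.32
  H₂O: 0 + 3(21.16) = 63.48
Total out = 136.1 kmol/h; y_H₂O = 63.48 / 136.1 = 0.4663.

0.466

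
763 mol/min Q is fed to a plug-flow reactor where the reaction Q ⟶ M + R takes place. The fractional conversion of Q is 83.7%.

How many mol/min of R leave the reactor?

Q reacted = 0.837 × 763 = 638.6 mol/min; ν_Q = −1, so ξ = 638.6/1 = 638.6 mol/min.
Outlet amounts (n = n₀ + ν ξ):
  Q: 763 − 1(638.6) = 124.4
  M: 0 + 1(638.6) = 638.6
  R: 0 + 1(638.6) = 638.6

639 mol/min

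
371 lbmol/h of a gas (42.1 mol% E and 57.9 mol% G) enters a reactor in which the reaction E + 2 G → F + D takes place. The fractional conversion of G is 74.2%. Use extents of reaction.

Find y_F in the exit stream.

0.274

G reacted = 0.742 × 214.8 = 159.4 lbmol/h; ν_G = −2, so ξ = 159.4/2 = 79.69 lbmol/h.
Outlet amounts (n = n₀ + ν ξ):
  E: 156.2 − 1(79.69) = 76.5
  G: 214.8 − 2(79.69) = 55.42
  F: 0 + 1(79.69) = 79.69
  D: 0 + 1(79.69) = 79.69
Total out = 291.3 lbmol/h; y_F = 79.69 / 291.3 = 0.2736.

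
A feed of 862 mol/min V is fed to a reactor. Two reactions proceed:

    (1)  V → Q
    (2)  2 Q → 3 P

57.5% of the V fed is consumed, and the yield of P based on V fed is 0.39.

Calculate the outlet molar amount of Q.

272 mol/min

Conversion of V: V consumed = 1ξ₁ = 0.575 × 862 → ξ₁ = 495.6 mol/min.
Yield of P: 3ξ₂ / 862 = 0.39 → ξ₂ = 112.1 mol/min.
Outlet amounts (n = n₀ + Σ ν·ξ):
  V: 862 − 1(495.6) = 366.4
  Q: 0 + 1(495.6) − 2(112.1) = 271.5
  P: 0 + 3(112.1) = 336.2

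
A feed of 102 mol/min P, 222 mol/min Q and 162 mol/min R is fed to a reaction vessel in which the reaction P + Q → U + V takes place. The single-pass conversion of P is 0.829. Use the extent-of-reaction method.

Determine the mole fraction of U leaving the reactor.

P reacted = 0.829 × 102 = 84.56 mol/min; ν_P = −1, so ξ = 84.56/1 = 84.56 mol/min.
Outlet amounts (n = n₀ + ν ξ):
  P: 102 − 1(84.56) = 17.44
  Q: 222 − 1(84.56) = 137.4
  U: 0 + 1(84.56) = 84.56
  V: 0 + 1(84.56) = 84.56
  R: 162 (inert)
Total out = 486 mol/min; y_U = 84.56 / 486 = 0.174.

0.174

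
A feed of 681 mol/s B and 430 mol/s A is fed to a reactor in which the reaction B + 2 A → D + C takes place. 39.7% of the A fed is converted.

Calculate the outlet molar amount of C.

A reacted = 0.397 × 430 = 170.7 mol/s; ν_A = −2, so ξ = 170.7/2 = 85.36 mol/s.
Outlet amounts (n = n₀ + ν ξ):
  B: 681 − 1(85.36) = 595.6
  A: 430 − 2(85.36) = 259.3
  D: 0 + 1(85.36) = 85.36
  C: 0 + 1(85.36) = 85.36

85.4 mol/s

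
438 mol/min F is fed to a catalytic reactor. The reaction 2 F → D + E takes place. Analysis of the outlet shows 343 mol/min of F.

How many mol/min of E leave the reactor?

47.5 mol/min

For F: n = n₀ − 2ξ → 343 = 438 − 2ξ, giving ξ = 47.5 mol/min.
Outlet amounts (n = n₀ + ν ξ):
  F: 438 − 2(47.5) = 343
  D: 0 + 1(47.5) = 47.5
  E: 0 + 1(47.5) = 47.5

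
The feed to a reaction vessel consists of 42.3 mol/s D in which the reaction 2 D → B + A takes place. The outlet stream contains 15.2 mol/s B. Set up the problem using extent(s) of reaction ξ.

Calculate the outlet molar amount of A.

15.2 mol/s

For B: n = n₀ + 1ξ → 15.2 = 0 + 1ξ, giving ξ = 15.2 mol/s.
Outlet amounts (n = n₀ + ν ξ):
  D: 42.3 − 2(15.2) = 11.9
  B: 0 + 1(15.2) = 15.2
  A: 0 + 1(15.2) = 15.2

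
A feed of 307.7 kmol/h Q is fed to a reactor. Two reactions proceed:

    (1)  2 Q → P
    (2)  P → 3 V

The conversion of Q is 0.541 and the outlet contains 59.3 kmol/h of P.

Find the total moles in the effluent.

Conversion of Q: Q consumed = 2ξ₁ = 0.541 × 307.7 → ξ₁ = 83.23 kmol/h.
P balance: n_P = 0 + 1ξ₁ − 1ξ₂ = 59.3 → ξ₂ = (1·83.23 − 59.3)/1 = 23.93 kmol/h.
Outlet amounts (n = n₀ + Σ ν·ξ):
  Q: 307.7 − 2(83.23) = 141.2
  P: 0 + 1(83.23) − 1(23.93) = 59.3
  V: 0 + 3(23.93) = 71.8
Total out = 141.2 + 59.3 + 71.8 = 272.3 kmol/h.

272 kmol/h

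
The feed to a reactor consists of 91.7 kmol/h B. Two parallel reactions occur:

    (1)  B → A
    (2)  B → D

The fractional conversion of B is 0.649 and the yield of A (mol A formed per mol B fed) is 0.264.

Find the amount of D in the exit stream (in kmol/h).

Yield of A: 1ξ₁ / 91.7 = 0.264 → ξ₁ = 24.21 kmol/h.
Conversion of B: 1ξ₁ + 1ξ₂ = 0.649 × 91.7 = 59.51 → ξ₂ = 35.3 kmol/h.
Outlet amounts (n = n₀ + Σ ν·ξ):
  B: 91.7 − 1(24.21) − 1(35.3) = 32.19
  A: 0 + 1(24.21) = 24.21
  D: 0 + 1(35.3) = 35.3

35.3 kmol/h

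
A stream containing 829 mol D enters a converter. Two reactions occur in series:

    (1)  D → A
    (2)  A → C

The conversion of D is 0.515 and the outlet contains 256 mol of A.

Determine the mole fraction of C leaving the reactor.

Conversion of D: D consumed = 1ξ₁ = 0.515 × 829 → ξ₁ = 426.9 mol.
A balance: n_A = 0 + 1ξ₁ − 1ξ₂ = 256 → ξ₂ = (1·426.9 − 256)/1 = 170.9 mol.
Outlet amounts (n = n₀ + Σ ν·ξ):
  D: 829 − 1(426.9) = 402.1
  A: 0 + 1(426.9) − 1(170.9) = 256
  C: 0 + 1(170.9) = 170.9
Total out = 829 mol; y_C = 170.9 / 829 = 0.2062.

0.206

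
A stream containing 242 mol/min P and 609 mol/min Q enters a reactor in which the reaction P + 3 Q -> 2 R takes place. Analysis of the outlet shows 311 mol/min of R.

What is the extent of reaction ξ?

ξ = 156 mol/min

For R: n = n₀ + 2ξ → 311 = 0 + 2ξ, giving ξ = 155.5 mol/min.
Outlet amounts (n = n₀ + ν ξ):
  P: 242 − 1(155.5) = 86.5
  Q: 609 − 3(155.5) = 142.5
  R: 0 + 2(155.5) = 311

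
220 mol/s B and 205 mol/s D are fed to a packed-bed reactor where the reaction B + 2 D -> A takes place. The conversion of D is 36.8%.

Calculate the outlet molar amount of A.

D reacted = 0.368 × 205 = 75.44 mol/s; ν_D = −2, so ξ = 75.44/2 = 37.72 mol/s.
Outlet amounts (n = n₀ + ν ξ):
  B: 220 − 1(37.72) = 182.3
  D: 205 − 2(37.72) = 129.6
  A: 0 + 1(37.72) = 37.72

37.7 mol/s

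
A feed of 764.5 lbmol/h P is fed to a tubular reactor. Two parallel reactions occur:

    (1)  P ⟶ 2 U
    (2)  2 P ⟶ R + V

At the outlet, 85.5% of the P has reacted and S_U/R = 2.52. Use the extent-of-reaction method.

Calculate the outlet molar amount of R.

201 lbmol/h

Conversion of P: P consumed = 0.855 × 764.5 = 653.6 lbmol/h = 1ξ₁ + 2ξ₂.
Selectivity: 2ξ₁ / (1ξ₂) = 2.52 → ξ₁ = 1.26 ξ₂.
Substitute: (1·1.26 + 2) ξ₂ = 653.6 → ξ₂ = 200.5 lbmol/h, ξ₁ = 252.6 lbmol/h.
Outlet amounts (n = n₀ + Σ ν·ξ):
  P: 764.5 − 1(252.6) − 2(200.5) = 110.9
  U: 0 + 2(252.6) = 505.3
  R: 0 + 1(200.5) = 200.5
  V: 0 + 1(200.5) = 200.5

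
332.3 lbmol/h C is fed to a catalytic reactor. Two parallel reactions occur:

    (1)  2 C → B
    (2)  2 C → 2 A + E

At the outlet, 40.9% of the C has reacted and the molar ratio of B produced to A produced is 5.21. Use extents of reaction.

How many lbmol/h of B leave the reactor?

62 lbmol/h

Conversion of C: C consumed = 0.409 × 332.3 = 135.9 lbmol/h = 2ξ₁ + 2ξ₂.
Selectivity: 1ξ₁ / (2ξ₂) = 5.21 → ξ₁ = 10.42 ξ₂.
Substitute: (2·10.42 + 2) ξ₂ = 135.9 → ξ₂ = 5.951 lbmol/h, ξ₁ = 62 lbmol/h.
Outlet amounts (n = n₀ + Σ ν·ξ):
  C: 332.3 − 2(62) − 2(5.951) = 196.4
  B: 0 + 1(62) = 62
  A: 0 + 2(5.951) = 11.9
  E: 0 + 1(5.951) = 5.951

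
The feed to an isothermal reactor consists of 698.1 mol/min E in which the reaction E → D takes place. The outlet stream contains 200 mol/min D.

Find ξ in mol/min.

For D: n = n₀ + 1ξ → 200 = 0 + 1ξ, giving ξ = 200 mol/min.
Outlet amounts (n = n₀ + ν ξ):
  E: 698.1 − 1(200) = 498.1
  D: 0 + 1(200) = 200

ξ = 200 mol/min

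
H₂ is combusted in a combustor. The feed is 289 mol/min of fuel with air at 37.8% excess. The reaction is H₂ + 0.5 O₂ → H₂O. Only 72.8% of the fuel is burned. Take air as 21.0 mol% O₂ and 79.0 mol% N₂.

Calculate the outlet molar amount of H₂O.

210 mol/min

Stoichiometric O₂ = 0.5 × 289 = 144.5 mol/min; O₂ fed = 144.5 × 1.378 = 199.1 mol/min.
N₂ fed = 199.1 × 79/21 = 749.1 mol/min.
Fuel reacted = 0.728 × 289 → ξ = 210.4 mol/min.
Outlet (n = n₀ + ν ξ):
  H₂: 289 − 1(210.4) = 78.61
  O₂: 199.1 − 0.5(210.4) = 93.92
  N₂: 749.1 (inert)
  H₂O: 0 + 1(210.4) = 210.4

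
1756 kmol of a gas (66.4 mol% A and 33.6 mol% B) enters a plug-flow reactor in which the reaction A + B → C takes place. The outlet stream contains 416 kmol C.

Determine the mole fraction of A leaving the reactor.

For C: n = n₀ + 1ξ → 416 = 0 + 1ξ, giving ξ = 416 kmol.
Outlet amounts (n = n₀ + ν ξ):
  A: 1166 − 1(416) = 750
  B: 590 − 1(416) = 174
  C: 0 + 1(416) = 416
Total out = 1340 kmol; y_A = 750 / 1340 = 0.5597.

0.56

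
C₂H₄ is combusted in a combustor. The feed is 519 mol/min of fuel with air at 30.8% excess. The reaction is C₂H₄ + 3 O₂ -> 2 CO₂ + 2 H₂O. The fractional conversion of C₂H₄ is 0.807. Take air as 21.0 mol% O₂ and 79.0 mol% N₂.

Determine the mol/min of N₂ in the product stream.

7660 mol/min

Stoichiometric O₂ = 3 × 519 = 1557 mol/min; O₂ fed = 1557 × 1.308 = 2037 mol/min.
N₂ fed = 2037 × 79/21 = 7661 mol/min.
Fuel reacted = 0.807 × 519 → ξ = 418.8 mol/min.
Outlet (n = n₀ + ν ξ):
  C₂H₄: 519 − 1(418.8) = 100.2
  O₂: 2037 − 3(418.8) = 780.1
  N₂: 7661 (inert)
  CO₂: 0 + 2(418.8) = 837.7
  H₂O: 0 + 2(418.8) = 837.7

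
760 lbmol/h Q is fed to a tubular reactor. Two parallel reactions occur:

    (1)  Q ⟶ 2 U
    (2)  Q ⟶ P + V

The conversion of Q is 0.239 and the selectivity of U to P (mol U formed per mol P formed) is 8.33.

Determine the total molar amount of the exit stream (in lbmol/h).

Conversion of Q: Q consumed = 0.239 × 760 = 181.6 lbmol/h = 1ξ₁ + 1ξ₂.
Selectivity: 2ξ₁ / (1ξ₂) = 8.33 → ξ₁ = 4.165 ξ₂.
Substitute: (1·4.165 + 1) ξ₂ = 181.6 → ξ₂ = 35.17 lbmol/h, ξ₁ = 146.5 lbmol/h.
Outlet amounts (n = n₀ + Σ ν·ξ):
  Q: 760 − 1(146.5) − 1(35.17) = 578.4
  U: 0 + 2(146.5) = 292.9
  P: 0 + 1(35.17) = 35.17
  V: 0 + 1(35.17) = 35.17
Total out = 578.4 + 292.9 + 35.17 + 35.17 = 941.6 lbmol/h.

942 lbmol/h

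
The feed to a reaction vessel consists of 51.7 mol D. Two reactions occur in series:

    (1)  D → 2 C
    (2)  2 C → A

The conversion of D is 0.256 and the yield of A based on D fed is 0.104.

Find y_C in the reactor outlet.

Conversion of D: D consumed = 1ξ₁ = 0.256 × 51.7 → ξ₁ = 13.24 mol.
Yield of A: 1ξ₂ / 51.7 = 0.104 → ξ₂ = 5.377 mol.
Outlet amounts (n = n₀ + Σ ν·ξ):
  D: 51.7 − 1(13.24) = 38.46
  C: 0 + 2(13.24) − 2(5.377) = 15.72
  A: 0 + 1(5.377) = 5.377
Total out = 59.56 mol; y_C = 15.72 / 59.56 = 0.2639.

0.264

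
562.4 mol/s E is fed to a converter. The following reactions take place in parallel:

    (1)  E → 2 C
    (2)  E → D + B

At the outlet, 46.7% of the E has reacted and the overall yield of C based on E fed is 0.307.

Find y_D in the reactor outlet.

0.214

Yield of C: 2ξ₁ / 562.4 = 0.307 → ξ₁ = 86.33 mol/s.
Conversion of E: 1ξ₁ + 1ξ₂ = 0.467 × 562.4 = 262.6 → ξ₂ = 176.3 mol/s.
Outlet amounts (n = n₀ + Σ ν·ξ):
  E: 562.4 − 1(86.33) − 1(176.3) = 299.8
  C: 0 + 2(86.33) = 172.7
  D: 0 + 1(176.3) = 176.3
  B: 0 + 1(176.3) = 176.3
Total out = 825 mol/s; y_D = 176.3 / 825 = 0.2137.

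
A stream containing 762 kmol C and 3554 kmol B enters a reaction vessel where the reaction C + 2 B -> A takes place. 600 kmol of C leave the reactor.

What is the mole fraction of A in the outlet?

0.0406

For C: n = n₀ − 1ξ → 600 = 762 − 1ξ, giving ξ = 162 kmol.
Outlet amounts (n = n₀ + ν ξ):
  C: 762 − 1(162) = 600
  B: 3554 − 2(162) = 3230
  A: 0 + 1(162) = 162
Total out = 3992 kmol; y_A = 162 / 3992 = 0.04058.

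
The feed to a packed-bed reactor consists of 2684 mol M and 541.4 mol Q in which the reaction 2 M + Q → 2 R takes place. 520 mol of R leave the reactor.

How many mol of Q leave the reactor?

For R: n = n₀ + 2ξ → 520 = 0 + 2ξ, giving ξ = 260 mol.
Outlet amounts (n = n₀ + ν ξ):
  M: 2684 − 2(260) = 2164
  Q: 541.4 − 1(260) = 281.4
  R: 0 + 2(260) = 520

281 mol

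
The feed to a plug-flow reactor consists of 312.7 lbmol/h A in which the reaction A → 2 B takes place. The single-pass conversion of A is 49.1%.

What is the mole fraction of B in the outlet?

0.659

A reacted = 0.491 × 312.7 = 153.5 lbmol/h; ν_A = −1, so ξ = 153.5/1 = 153.5 lbmol/h.
Outlet amounts (n = n₀ + ν ξ):
  A: 312.7 − 1(153.5) = 159.2
  B: 0 + 2(153.5) = 307.1
Total out = 466.2 lbmol/h; y_B = 307.1 / 466.2 = 0.6586.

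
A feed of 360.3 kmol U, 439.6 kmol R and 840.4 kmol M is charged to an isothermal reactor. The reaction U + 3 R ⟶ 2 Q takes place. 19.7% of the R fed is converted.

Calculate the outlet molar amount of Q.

57.7 kmol

R reacted = 0.197 × 439.6 = 86.6 kmol; ν_R = −3, so ξ = 86.6/3 = 28.87 kmol.
Outlet amounts (n = n₀ + ν ξ):
  U: 360.3 − 1(28.87) = 331.4
  R: 439.6 − 3(28.87) = 353
  Q: 0 + 2(28.87) = 57.73
  M: 840.4 (inert)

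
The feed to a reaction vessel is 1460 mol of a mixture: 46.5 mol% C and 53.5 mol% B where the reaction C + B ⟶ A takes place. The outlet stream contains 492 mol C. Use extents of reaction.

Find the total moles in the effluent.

1270 mol

For C: n = n₀ − 1ξ → 492 = 678.9 − 1ξ, giving ξ = 186.9 mol.
Outlet amounts (n = n₀ + ν ξ):
  C: 678.9 − 1(186.9) = 492
  B: 781.1 − 1(186.9) = 594.2
  A: 0 + 1(186.9) = 186.9
Total out = 492 + 594.2 + 186.9 = 1273 mol.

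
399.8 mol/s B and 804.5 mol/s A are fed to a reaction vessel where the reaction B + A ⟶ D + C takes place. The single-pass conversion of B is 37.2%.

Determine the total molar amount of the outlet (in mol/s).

B reacted = 0.372 × 399.8 = 148.7 mol/s; ν_B = −1, so ξ = 148.7/1 = 148.7 mol/s.
Outlet amounts (n = n₀ + ν ξ):
  B: 399.8 − 1(148.7) = 251.1
  A: 804.5 − 1(148.7) = 655.8
  D: 0 + 1(148.7) = 148.7
  C: 0 + 1(148.7) = 148.7
Total out = 251.1 + 655.8 + 148.7 + 148.7 = 1204 mol/s.

1200 mol/s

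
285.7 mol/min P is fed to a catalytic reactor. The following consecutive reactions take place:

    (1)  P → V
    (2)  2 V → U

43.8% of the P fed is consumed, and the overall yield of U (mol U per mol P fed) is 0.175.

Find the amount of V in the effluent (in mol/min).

25.1 mol/min

Conversion of P: P consumed = 1ξ₁ = 0.438 × 285.7 → ξ₁ = 125.1 mol/min.
Yield of U: 1ξ₂ / 285.7 = 0.175 → ξ₂ = 50 mol/min.
Outlet amounts (n = n₀ + Σ ν·ξ):
  P: 285.7 − 1(125.1) = 160.6
  V: 0 + 1(125.1) − 2(50) = 25.14
  U: 0 + 1(50) = 50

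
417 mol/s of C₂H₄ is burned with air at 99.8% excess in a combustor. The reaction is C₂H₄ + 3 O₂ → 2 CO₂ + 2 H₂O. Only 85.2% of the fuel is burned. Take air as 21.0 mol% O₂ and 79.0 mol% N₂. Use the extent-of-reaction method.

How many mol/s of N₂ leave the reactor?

Stoichiometric O₂ = 3 × 417 = 1251 mol/s; O₂ fed = 1251 × 1.998 = 2499 mol/s.
N₂ fed = 2499 × 79/21 = 9403 mol/s.
Fuel reacted = 0.852 × 417 → ξ = 355.3 mol/s.
Outlet (n = n₀ + ν ξ):
  C₂H₄: 417 − 1(355.3) = 61.72
  O₂: 2499 − 3(355.3) = 1434
  N₂: 9403 (inert)
  CO₂: 0 + 2(355.3) = 710.6
  H₂O: 0 + 2(355.3) = 710.6

9400 mol/s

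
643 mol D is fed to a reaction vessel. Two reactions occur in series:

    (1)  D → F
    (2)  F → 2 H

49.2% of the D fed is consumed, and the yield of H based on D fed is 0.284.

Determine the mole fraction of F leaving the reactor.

0.306

Conversion of D: D consumed = 1ξ₁ = 0.492 × 643 → ξ₁ = 316.4 mol.
Yield of H: 2ξ₂ / 643 = 0.284 → ξ₂ = 91.31 mol.
Outlet amounts (n = n₀ + Σ ν·ξ):
  D: 643 − 1(316.4) = 326.6
  F: 0 + 1(316.4) − 1(91.31) = 225.1
  H: 0 + 2(91.31) = 182.6
Total out = 734.3 mol; y_F = 225.1 / 734.3 = 0.3065.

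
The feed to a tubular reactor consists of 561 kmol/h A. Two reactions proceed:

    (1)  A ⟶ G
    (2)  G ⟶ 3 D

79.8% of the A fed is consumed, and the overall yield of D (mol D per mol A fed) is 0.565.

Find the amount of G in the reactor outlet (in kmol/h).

342 kmol/h

Conversion of A: A consumed = 1ξ₁ = 0.798 × 561 → ξ₁ = 447.7 kmol/h.
Yield of D: 3ξ₂ / 561 = 0.565 → ξ₂ = 105.7 kmol/h.
Outlet amounts (n = n₀ + Σ ν·ξ):
  A: 561 − 1(447.7) = 113.3
  G: 0 + 1(447.7) − 1(105.7) = 342
  D: 0 + 3(105.7) = 317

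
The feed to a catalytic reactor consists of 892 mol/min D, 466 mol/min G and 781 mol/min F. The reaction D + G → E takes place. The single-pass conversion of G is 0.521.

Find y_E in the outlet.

0.128

G reacted = 0.521 × 466 = 242.8 mol/min; ν_G = −1, so ξ = 242.8/1 = 242.8 mol/min.
Outlet amounts (n = n₀ + ν ξ):
  D: 892 − 1(242.8) = 649.2
  G: 466 − 1(242.8) = 223.2
  E: 0 + 1(242.8) = 242.8
  F: 781 (inert)
Total out = 1896 mol/min; y_E = 242.8 / 1896 = 0.128.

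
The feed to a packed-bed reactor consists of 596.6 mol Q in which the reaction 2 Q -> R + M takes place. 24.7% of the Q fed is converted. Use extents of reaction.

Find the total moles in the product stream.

597 mol

Q reacted = 0.247 × 596.6 = 147.4 mol; ν_Q = −2, so ξ = 147.4/2 = 73.68 mol.
Outlet amounts (n = n₀ + ν ξ):
  Q: 596.6 − 2(73.68) = 449.2
  R: 0 + 1(73.68) = 73.68
  M: 0 + 1(73.68) = 73.68
Total out = 449.2 + 73.68 + 73.68 = 596.6 mol.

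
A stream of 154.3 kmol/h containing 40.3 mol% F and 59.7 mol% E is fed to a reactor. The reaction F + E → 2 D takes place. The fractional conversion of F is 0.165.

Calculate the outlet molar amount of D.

20.5 kmol/h

F reacted = 0.165 × 62.18 = 10.26 kmol/h; ν_F = −1, so ξ = 10.26/1 = 10.26 kmol/h.
Outlet amounts (n = n₀ + ν ξ):
  F: 62.18 − 1(10.26) = 51.92
  E: 92.12 − 1(10.26) = 81.86
  D: 0 + 2(10.26) = 20.52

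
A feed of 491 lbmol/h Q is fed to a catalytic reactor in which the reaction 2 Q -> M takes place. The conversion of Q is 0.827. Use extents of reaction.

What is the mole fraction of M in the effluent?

Q reacted = 0.827 × 491 = 406.1 lbmol/h; ν_Q = −2, so ξ = 406.1/2 = 203 lbmol/h.
Outlet amounts (n = n₀ + ν ξ):
  Q: 491 − 2(203) = 84.94
  M: 0 + 1(203) = 203
Total out = 288 lbmol/h; y_M = 203 / 288 = 0.705.

0.705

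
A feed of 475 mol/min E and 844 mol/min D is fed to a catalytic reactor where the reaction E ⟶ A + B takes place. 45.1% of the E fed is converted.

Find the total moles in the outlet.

1530 mol/min

E reacted = 0.451 × 475 = 214.2 mol/min; ν_E = −1, so ξ = 214.2/1 = 214.2 mol/min.
Outlet amounts (n = n₀ + ν ξ):
  E: 475 − 1(214.2) = 260.8
  A: 0 + 1(214.2) = 214.2
  B: 0 + 1(214.2) = 214.2
  D: 844 (inert)
Total out = 260.8 + 214.2 + 214.2 + 844 = 1533 mol/min.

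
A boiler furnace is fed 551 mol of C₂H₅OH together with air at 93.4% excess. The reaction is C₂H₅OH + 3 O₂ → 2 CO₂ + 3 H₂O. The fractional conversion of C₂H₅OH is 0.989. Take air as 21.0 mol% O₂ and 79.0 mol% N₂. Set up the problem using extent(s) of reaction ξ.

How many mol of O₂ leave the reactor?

1560 mol

Stoichiometric O₂ = 3 × 551 = 1653 mol; O₂ fed = 1653 × 1.934 = 3197 mol.
N₂ fed = 3197 × 79/21 = 12030 mol.
Fuel reacted = 0.989 × 551 → ξ = 544.9 mol.
Outlet (n = n₀ + ν ξ):
  C₂H₅OH: 551 − 1(544.9) = 6.061
  O₂: 3197 − 3(544.9) = 1562
  N₂: 12030 (inert)
  CO₂: 0 + 2(544.9) = 1090
  H₂O: 0 + 3(544.9) = 1635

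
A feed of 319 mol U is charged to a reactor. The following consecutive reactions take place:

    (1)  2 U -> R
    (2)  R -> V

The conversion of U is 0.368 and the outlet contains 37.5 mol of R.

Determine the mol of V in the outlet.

21.2 mol

Conversion of U: U consumed = 2ξ₁ = 0.368 × 319 → ξ₁ = 58.7 mol.
R balance: n_R = 0 + 1ξ₁ − 1ξ₂ = 37.5 → ξ₂ = (1·58.7 − 37.5)/1 = 21.2 mol.
Outlet amounts (n = n₀ + Σ ν·ξ):
  U: 319 − 2(58.7) = 201.6
  R: 0 + 1(58.7) − 1(21.2) = 37.5
  V: 0 + 1(21.2) = 21.2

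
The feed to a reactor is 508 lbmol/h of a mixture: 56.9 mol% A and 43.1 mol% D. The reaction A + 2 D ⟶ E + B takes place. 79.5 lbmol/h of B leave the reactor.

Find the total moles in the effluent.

428 lbmol/h

For B: n = n₀ + 1ξ → 79.5 = 0 + 1ξ, giving ξ = 79.5 lbmol/h.
Outlet amounts (n = n₀ + ν ξ):
  A: 289.1 − 1(79.5) = 209.6
  D: 218.9 − 2(79.5) = 59.95
  E: 0 + 1(79.5) = 79.5
  B: 0 + 1(79.5) = 79.5
Total out = 209.6 + 59.95 + 79.5 + 79.5 = 428.5 lbmol/h.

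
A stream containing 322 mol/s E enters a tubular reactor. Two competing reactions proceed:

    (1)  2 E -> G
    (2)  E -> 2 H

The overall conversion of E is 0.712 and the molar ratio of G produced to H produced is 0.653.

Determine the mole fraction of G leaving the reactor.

0.274

Conversion of E: E consumed = 0.712 × 322 = 229.3 mol/s = 2ξ₁ + 1ξ₂.
Selectivity: 1ξ₁ / (2ξ₂) = 0.653 → ξ₁ = 1.306 ξ₂.
Substitute: (2·1.306 + 1) ξ₂ = 229.3 → ξ₂ = 63.47 mol/s, ξ₁ = 82.9 mol/s.
Outlet amounts (n = n₀ + Σ ν·ξ):
  E: 322 − 2(82.9) − 1(63.47) = 92.74
  G: 0 + 1(82.9) = 82.9
  H: 0 + 2(63.47) = 126.9
Total out = 302.6 mol/s; y_G = 82.9 / 302.6 = 0.274.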